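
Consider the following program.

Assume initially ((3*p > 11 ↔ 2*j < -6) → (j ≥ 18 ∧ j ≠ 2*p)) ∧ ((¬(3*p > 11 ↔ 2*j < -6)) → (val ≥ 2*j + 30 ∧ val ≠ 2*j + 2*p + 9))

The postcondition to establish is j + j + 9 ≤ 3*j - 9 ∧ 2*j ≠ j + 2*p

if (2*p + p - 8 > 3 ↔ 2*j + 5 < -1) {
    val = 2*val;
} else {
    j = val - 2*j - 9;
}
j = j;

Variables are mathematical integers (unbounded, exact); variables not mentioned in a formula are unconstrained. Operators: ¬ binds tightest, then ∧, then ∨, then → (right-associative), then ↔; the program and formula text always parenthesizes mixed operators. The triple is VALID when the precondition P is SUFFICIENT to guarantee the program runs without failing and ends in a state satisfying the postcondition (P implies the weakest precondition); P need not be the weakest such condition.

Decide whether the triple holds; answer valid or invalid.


Working backward. After the program, the postcondition j + j + 9 ≤ 3*j - 9 ∧ 2*j ≠ j + 2*p must hold; in canonical form it is j ≥ 18 ∧ j ≠ 2*p.
Before j := j: j ≥ 18 ∧ j ≠ 2*p
Then branch requires j ≥ 18 ∧ j ≠ 2*p; else branch requires val ≥ 2*j + 27 ∧ val ≠ 2*j + 2*p + 9.
Before the if: ((3*p > 11 ↔ 2*j < -6) → (j ≥ 18 ∧ j ≠ 2*p)) ∧ ((¬(3*p > 11 ↔ 2*j < -6)) → (val ≥ 2*j + 27 ∧ val ≠ 2*j + 2*p + 9))
The weakest precondition is ((3*p > 11 ↔ 2*j < -6) → (j ≥ 18 ∧ j ≠ 2*p)) ∧ ((¬(3*p > 11 ↔ 2*j < -6)) → (val ≥ 2*j + 27 ∧ val ≠ 2*j + 2*p + 9)).
Check whether ((3*p > 11 ↔ 2*j < -6) → (j ≥ 18 ∧ j ≠ 2*p)) ∧ ((¬(3*p > 11 ↔ 2*j < -6)) → (val ≥ 2*j + 30 ∧ val ≠ 2*j + 2*p + 9)) implies it.
Every state satisfying the precondition satisfies the weakest precondition: the implication holds.
Answer: valid


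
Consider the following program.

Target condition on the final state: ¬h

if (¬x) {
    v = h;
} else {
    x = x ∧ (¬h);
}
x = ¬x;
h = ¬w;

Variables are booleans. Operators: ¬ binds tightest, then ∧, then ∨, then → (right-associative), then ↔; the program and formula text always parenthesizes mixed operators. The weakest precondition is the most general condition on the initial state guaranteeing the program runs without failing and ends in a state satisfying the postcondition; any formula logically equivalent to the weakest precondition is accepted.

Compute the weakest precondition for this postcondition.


Working backward. After the program, ¬h must hold.
Before h := ¬w: w
Before x := ¬x: w
Then branch requires w; else branch requires w.
Before the if: ((¬x) → w) ∧ (x → w)
Answer: WP = ((¬x) → w) ∧ (x → w)


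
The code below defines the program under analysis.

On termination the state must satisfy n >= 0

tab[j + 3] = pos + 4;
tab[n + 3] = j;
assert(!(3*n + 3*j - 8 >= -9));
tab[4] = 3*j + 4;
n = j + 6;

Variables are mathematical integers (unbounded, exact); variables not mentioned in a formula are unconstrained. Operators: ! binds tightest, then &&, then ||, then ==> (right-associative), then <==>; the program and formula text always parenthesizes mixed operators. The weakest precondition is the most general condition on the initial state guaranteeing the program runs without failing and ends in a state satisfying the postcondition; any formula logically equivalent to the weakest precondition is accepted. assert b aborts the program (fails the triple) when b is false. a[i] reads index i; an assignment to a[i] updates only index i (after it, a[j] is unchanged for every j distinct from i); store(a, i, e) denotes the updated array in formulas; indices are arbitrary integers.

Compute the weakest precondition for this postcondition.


Working backward. After the program, n >= 0 must hold.
Before n := j + 6: j >= -6
Before tab[4] := 3*j + 4: j >= -6
Before assert !(3*n + 3*j - 8 >= -9): (!(3*j + 3*n >= -1)) && j >= -6
Before tab[n + 3] := j: (!(3*j + 3*n >= -1)) && j >= -6
Before tab[j + 3] := pos + 4: (!(3*j + 3*n >= -1)) && j >= -6
Answer: WP = (!(3*j + 3*n >= -1)) && j >= -6


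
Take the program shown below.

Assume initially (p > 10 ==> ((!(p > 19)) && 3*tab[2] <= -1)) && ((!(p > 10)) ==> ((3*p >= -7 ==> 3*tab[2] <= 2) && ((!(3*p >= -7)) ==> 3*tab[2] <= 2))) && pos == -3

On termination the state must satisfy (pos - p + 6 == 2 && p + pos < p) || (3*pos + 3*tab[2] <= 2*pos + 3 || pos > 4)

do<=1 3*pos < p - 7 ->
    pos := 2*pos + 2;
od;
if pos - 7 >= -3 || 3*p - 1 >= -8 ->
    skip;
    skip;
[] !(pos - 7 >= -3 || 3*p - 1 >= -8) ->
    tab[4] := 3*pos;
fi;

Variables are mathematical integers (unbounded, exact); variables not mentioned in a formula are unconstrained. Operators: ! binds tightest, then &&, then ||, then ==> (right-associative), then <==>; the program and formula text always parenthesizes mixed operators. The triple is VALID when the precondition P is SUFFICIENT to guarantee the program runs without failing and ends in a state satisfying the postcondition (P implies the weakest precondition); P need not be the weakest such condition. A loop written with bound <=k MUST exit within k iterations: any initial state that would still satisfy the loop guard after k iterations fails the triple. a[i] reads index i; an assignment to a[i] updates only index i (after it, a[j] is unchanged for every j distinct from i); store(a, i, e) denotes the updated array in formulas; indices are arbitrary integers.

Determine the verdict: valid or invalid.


Working backward. After the program, the postcondition (pos - p + 6 == 2 && p + pos < p) || (3*pos + 3*tab[2] <= 2*pos + 3 || pos > 4) must hold; in canonical form it is (pos == p - 4 && pos < 0) || 3*tab[2] + pos <= 3 || pos > 4.
Then branch requires (pos == p - 4 && pos < 0) || 3*tab[2] + pos <= 3 || pos > 4; else branch requires (pos == p - 4 && pos < 0) || 3*tab[2] + pos <= 3 || pos > 4.
Before the if: ((pos >= 4 || 3*p >= -7) ==> ((pos == p - 4 && pos < 0) || 3*tab[2] + pos <= 3 || pos > 4)) && ((!(pos >= 4 || 3*p >= -7)) ==> ((pos == p - 4 && pos < 0) || 3*tab[2] + pos <= 3 || pos > 4))
Before the loop (bound <=1), unroll the exhaustion recursion (WP_0 = exit-now case; WP_j = one more guarded iteration, up to j = 1):
  WP_0: (!(3*pos < p - 7)) && ((pos >= 4 || 3*p >= -7) ==> ((pos == p - 4 && pos < 0) || 3*tab[2] + pos <= 3 || pos > 4)) && ((!(pos >= 4 || 3*p >= -7)) ==> ((pos == p - 4 && pos < 0) || 3*tab[2] + pos <= 3 || pos > 4))
  WP_1: (3*pos < p - 7 ==> ((!(6*pos < p - 13)) && ((2*pos >= 2 || 3*p >= -7) ==> ((2*pos == p - 6 && 2*pos < -2) || 3*tab[2] + 2*pos <= 1 || 2*pos > 2)) && ((!(2*pos >= 2 || 3*p >= -7)) ==> ((2*pos == p - 6 && 2*pos < -2) || 3*tab[2] + 2*pos <= 1 || 2*pos > 2)))) && ((!(3*pos < p - 7)) ==> (((pos >= 4 || 3*p >= -7) ==> ((pos == p - 4 && pos < 0) || 3*tab[2] + pos <= 3 || pos > 4)) && ((!(pos >= 4 || 3*p >= -7)) ==> ((pos == p - 4 && pos < 0) || 3*tab[2] + pos <= 3 || pos > 4))))
So before the loop: (3*pos < p - 7 ==> ((!(6*pos < p - 13)) && ((2*pos >= 2 || 3*p >= -7) ==> ((2*pos == p - 6 && 2*pos < -2) || 3*tab[2] + 2*pos <= 1 || 2*pos > 2)) && ((!(2*pos >= 2 || 3*p >= -7)) ==> ((2*pos == p - 6 && 2*pos < -2) || 3*tab[2] + 2*pos <= 1 || 2*pos > 2)))) && ((!(3*pos < p - 7)) ==> (((pos >= 4 || 3*p >= -7) ==> ((pos == p - 4 && pos < 0) || 3*tab[2] + pos <= 3 || pos > 4)) && ((!(pos >= 4 || 3*p >= -7)) ==> ((pos == p - 4 && pos < 0) || 3*tab[2] + pos <= 3 || pos > 4))))
The weakest precondition is (3*pos < p - 7 ==> ((!(6*pos < p - 13)) && ((2*pos >= 2 || 3*p >= -7) ==> ((2*pos == p - 6 && 2*pos < -2) || 3*tab[2] + 2*pos <= 1 || 2*pos > 2)) && ((!(2*pos >= 2 || 3*p >= -7)) ==> ((2*pos == p - 6 && 2*pos < -2) || 3*tab[2] + 2*pos <= 1 || 2*pos > 2)))) && ((!(3*pos < p - 7)) ==> (((pos >= 4 || 3*p >= -7) ==> ((pos == p - 4 && pos < 0) || 3*tab[2] + pos <= 3 || pos > 4)) && ((!(pos >= 4 || 3*p >= -7)) ==> ((pos == p - 4 && pos < 0) || 3*tab[2] + pos <= 3 || pos > 4)))).
Check whether (p > 10 ==> ((!(p > 19)) && 3*tab[2] <= -1)) && ((!(p > 10)) ==> ((3*p >= -7 ==> 3*tab[2] <= 2) && ((!(3*p >= -7)) ==> 3*tab[2] <= 2))) && pos == -3 implies it.
Countermodel: at the initial state p = -1, pos = -3, tab = {[2] = 0, elsewhere 0}, the precondition holds but the weakest precondition fails.
Answer: invalid


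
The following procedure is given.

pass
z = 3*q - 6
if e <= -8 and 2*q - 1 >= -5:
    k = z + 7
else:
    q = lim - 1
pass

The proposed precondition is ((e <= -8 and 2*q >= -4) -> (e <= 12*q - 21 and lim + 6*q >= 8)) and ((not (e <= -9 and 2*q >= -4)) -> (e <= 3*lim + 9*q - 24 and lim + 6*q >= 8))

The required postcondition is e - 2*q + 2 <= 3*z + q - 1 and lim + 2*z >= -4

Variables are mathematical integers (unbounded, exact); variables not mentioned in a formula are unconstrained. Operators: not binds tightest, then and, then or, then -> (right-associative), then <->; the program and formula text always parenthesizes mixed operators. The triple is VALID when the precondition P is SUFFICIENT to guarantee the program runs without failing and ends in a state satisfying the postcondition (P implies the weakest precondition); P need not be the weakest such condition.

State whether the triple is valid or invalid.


Working backward. After the program, the postcondition e - 2*q + 2 <= 3*z + q - 1 and lim + 2*z >= -4 must hold; in canonical form it is e <= 3*q + 3*z - 3 and lim + 2*z >= -4.
Before skip: e <= 3*q + 3*z - 3 and lim + 2*z >= -4
Then branch requires e <= 3*q + 3*z - 3 and lim + 2*z >= -4; else branch requires e <= 3*lim + 3*z - 6 and lim + 2*z >= -4.
Before the if: ((e <= -8 and 2*q >= -4) -> (e <= 3*q + 3*z - 3 and lim + 2*z >= -4)) and ((not (e <= -8 and 2*q >= -4)) -> (e <= 3*lim + 3*z - 6 and lim + 2*z >= -4))
Before z := 3*q - 6: ((e <= -8 and 2*q >= -4) -> (e <= 12*q - 21 and lim + 6*q >= 8)) and ((not (e <= -8 and 2*q >= -4)) -> (e <= 3*lim + 9*q - 24 and lim + 6*q >= 8))
Before skip: ((e <= -8 and 2*q >= -4) -> (e <= 12*q - 21 and lim + 6*q >= 8)) and ((not (e <= -8 and 2*q >= -4)) -> (e <= 3*lim + 9*q - 24 and lim + 6*q >= 8))
The weakest precondition is ((e <= -8 and 2*q >= -4) -> (e <= 12*q - 21 and lim + 6*q >= 8)) and ((not (e <= -8 and 2*q >= -4)) -> (e <= 3*lim + 9*q - 24 and lim + 6*q >= 8)).
Check whether ((e <= -8 and 2*q >= -4) -> (e <= 12*q - 21 and lim + 6*q >= 8)) and ((not (e <= -9 and 2*q >= -4)) -> (e <= 3*lim + 9*q - 24 and lim + 6*q >= 8)) implies it.
Every state satisfying the precondition satisfies the weakest precondition: the implication holds.
Answer: valid


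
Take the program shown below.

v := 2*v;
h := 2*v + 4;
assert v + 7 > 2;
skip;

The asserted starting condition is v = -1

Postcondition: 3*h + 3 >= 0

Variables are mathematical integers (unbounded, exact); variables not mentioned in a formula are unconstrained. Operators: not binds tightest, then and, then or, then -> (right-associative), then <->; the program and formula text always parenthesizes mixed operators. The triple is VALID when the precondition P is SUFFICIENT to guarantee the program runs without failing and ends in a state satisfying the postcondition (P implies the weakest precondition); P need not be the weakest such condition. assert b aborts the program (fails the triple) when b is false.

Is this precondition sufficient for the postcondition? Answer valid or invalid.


Working backward. After the program, the postcondition 3*h + 3 >= 0 must hold; in canonical form it is 3*h >= -3.
Before skip: 3*h >= -3
Before assert v + 7 > 2: v > -5 and 3*h >= -3
Before h := 2*v + 4: v > -5 and 6*v >= -15
Before v := 2*v: 2*v > -5 and 12*v >= -15
The weakest precondition is 2*v > -5 and 12*v >= -15.
Check whether v = -1 implies it.
Every state satisfying the precondition satisfies the weakest precondition: the implication holds.
Answer: valid


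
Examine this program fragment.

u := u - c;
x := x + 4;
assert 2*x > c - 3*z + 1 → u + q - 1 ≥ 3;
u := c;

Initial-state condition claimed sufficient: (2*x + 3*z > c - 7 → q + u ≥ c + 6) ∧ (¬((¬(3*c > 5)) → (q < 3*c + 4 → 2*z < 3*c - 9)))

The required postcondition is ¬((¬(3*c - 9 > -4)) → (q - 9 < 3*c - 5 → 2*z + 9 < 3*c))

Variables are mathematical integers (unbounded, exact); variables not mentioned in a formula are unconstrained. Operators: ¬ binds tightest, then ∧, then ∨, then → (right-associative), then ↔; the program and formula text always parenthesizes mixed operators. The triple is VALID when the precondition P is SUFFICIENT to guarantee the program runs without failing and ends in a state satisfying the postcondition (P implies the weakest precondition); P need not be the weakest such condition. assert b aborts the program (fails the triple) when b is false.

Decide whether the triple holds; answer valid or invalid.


Working backward. After the program, the postcondition ¬((¬(3*c - 9 > -4)) → (q - 9 < 3*c - 5 → 2*z + 9 < 3*c)) must hold; in canonical form it is ¬((¬(3*c > 5)) → (q < 3*c + 4 → 2*z < 3*c - 9)).
Before u := c: ¬((¬(3*c > 5)) → (q < 3*c + 4 → 2*z < 3*c - 9))
Before assert 2*x > c - 3*z + 1 → u + q - 1 ≥ 3: (2*x + 3*z > c + 1 → q + u ≥ 4) ∧ (¬((¬(3*c > 5)) → (q < 3*c + 4 → 2*z < 3*c - 9)))
Before x := x + 4: (2*x + 3*z > c - 7 → q + u ≥ 4) ∧ (¬((¬(3*c > 5)) → (q < 3*c + 4 → 2*z < 3*c - 9)))
Before u := u - c: (2*x + 3*z > c - 7 → q + u ≥ c + 4) ∧ (¬((¬(3*c > 5)) → (q < 3*c + 4 → 2*z < 3*c - 9)))
The weakest precondition is (2*x + 3*z > c - 7 → q + u ≥ c + 4) ∧ (¬((¬(3*c > 5)) → (q < 3*c + 4 → 2*z < 3*c - 9))).
Check whether (2*x + 3*z > c - 7 → q + u ≥ c + 6) ∧ (¬((¬(3*c > 5)) → (q < 3*c + 4 → 2*z < 3*c - 9))) implies it.
Every state satisfying the precondition satisfies the weakest precondition: the implication holds.
Answer: valid


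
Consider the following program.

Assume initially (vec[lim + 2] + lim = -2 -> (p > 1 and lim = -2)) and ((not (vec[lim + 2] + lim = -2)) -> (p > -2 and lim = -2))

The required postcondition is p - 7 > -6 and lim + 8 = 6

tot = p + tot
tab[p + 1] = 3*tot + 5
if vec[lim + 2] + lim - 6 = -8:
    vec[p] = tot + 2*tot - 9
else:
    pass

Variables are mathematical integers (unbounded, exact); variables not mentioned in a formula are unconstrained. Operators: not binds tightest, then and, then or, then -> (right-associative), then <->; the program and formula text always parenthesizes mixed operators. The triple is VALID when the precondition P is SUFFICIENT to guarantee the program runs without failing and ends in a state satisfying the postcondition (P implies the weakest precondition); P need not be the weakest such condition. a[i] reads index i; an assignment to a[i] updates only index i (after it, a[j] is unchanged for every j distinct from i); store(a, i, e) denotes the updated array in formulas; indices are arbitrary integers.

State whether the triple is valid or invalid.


Working backward. After the program, the postcondition p - 7 > -6 and lim + 8 = 6 must hold; in canonical form it is p > 1 and lim = -2.
Then branch requires p > 1 and lim = -2; else branch requires p > 1 and lim = -2.
Before the if: (vec[lim + 2] + lim = -2 -> (p > 1 and lim = -2)) and ((not (vec[lim + 2] + lim = -2)) -> (p > 1 and lim = -2))
Before tab[p + 1] := 3*tot + 5: (vec[lim + 2] + lim = -2 -> (p > 1 and lim = -2)) and ((not (vec[lim + 2] + lim = -2)) -> (p > 1 and lim = -2))
Before tot := p + tot: (vec[lim + 2] + lim = -2 -> (p > 1 and lim = -2)) and ((not (vec[lim + 2] + lim = -2)) -> (p > 1 and lim = -2))
The weakest precondition is (vec[lim + 2] + lim = -2 -> (p > 1 and lim = -2)) and ((not (vec[lim + 2] + lim = -2)) -> (p > 1 and lim = -2)).
Check whether (vec[lim + 2] + lim = -2 -> (p > 1 and lim = -2)) and ((not (vec[lim + 2] + lim = -2)) -> (p > -2 and lim = -2)) implies it.
Countermodel: at the initial state lim = -2, p = 0, vec = {[0] = 1, elsewhere 1}, the precondition holds but the weakest precondition fails.
Answer: invalid


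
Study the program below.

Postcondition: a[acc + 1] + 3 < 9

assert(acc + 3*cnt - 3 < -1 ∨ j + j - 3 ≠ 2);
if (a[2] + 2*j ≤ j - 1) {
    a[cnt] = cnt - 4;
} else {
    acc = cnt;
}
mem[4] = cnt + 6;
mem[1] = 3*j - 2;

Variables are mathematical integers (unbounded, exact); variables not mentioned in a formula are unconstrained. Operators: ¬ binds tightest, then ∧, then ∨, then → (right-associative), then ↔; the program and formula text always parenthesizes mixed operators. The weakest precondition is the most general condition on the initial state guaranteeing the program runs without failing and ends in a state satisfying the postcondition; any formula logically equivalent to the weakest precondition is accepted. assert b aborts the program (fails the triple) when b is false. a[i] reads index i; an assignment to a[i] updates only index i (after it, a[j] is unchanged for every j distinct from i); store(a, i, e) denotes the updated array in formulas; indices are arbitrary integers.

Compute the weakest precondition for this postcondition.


Working backward. After the program, the postcondition a[acc + 1] + 3 < 9 must hold; in canonical form it is a[acc + 1] < 6.
Before mem[1] := 3*j - 2: a[acc + 1] < 6
Before mem[4] := cnt + 6: a[acc + 1] < 6
Then branch requires store(a, cnt, cnt - 4)[acc + 1] < 6; else branch requires a[cnt + 1] < 6.
Before the if: (a[2] + j ≤ -1 → store(a, cnt, cnt - 4)[acc + 1] < 6) ∧ ((¬(a[2] + j ≤ -1)) → a[cnt + 1] < 6)
Before assert acc + 3*cnt - 3 < -1 ∨ j + j - 3 ≠ 2: (acc + 3*cnt < 2 ∨ 2*j ≠ 5) ∧ (a[2] + j ≤ -1 → store(a, cnt, cnt - 4)[acc + 1] < 6) ∧ ((¬(a[2] + j ≤ -1)) → a[cnt + 1] < 6)
Answer: WP = (acc + 3*cnt < 2 ∨ 2*j ≠ 5) ∧ (a[2] + j ≤ -1 → store(a, cnt, cnt - 4)[acc + 1] < 6) ∧ ((¬(a[2] + j ≤ -1)) → a[cnt + 1] < 6)


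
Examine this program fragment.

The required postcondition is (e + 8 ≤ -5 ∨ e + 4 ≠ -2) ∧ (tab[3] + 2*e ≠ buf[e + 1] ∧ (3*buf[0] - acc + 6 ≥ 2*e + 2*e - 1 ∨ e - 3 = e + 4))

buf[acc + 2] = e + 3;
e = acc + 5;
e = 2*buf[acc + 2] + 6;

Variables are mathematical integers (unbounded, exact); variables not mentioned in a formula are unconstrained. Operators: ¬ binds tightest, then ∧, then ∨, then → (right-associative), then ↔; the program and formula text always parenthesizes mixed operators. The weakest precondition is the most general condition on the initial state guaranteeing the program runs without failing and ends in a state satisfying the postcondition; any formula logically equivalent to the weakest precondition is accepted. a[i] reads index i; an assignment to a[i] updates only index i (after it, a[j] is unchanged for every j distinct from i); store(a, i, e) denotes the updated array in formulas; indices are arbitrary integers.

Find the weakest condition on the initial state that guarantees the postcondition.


Working backward. After the program, the postcondition (e + 8 ≤ -5 ∨ e + 4 ≠ -2) ∧ (tab[3] + 2*e ≠ buf[e + 1] ∧ (3*buf[0] - acc + 6 ≥ 2*e + 2*e - 1 ∨ e - 3 = e + 4)) must hold; in canonical form it is (e ≤ -13 ∨ e ≠ -6) ∧ tab[3] + 2*e ≠ buf[e + 1] ∧ 3*buf[0] ≥ acc + 4*e - 7.
Before e := 2*buf[acc + 2] + 6: (2*buf[acc + 2] ≤ -19 ∨ 2*buf[acc + 2] ≠ -12) ∧ 4*buf[acc + 2] + tab[3] ≠ buf[2*buf[acc + 2] + 7] - 12 ∧ 3*buf[0] ≥ 8*buf[acc + 2] + acc + 17
Before e := acc + 5: (2*buf[acc + 2] ≤ -19 ∨ 2*buf[acc + 2] ≠ -12) ∧ 4*buf[acc + 2] + tab[3] ≠ buf[2*buf[acc + 2] + 7] - 12 ∧ 3*buf[0] ≥ 8*buf[acc + 2] + acc + 17
Before buf[acc + 2] := e + 3: (2*store(buf, acc + 2, e + 3)[acc + 2] ≤ -19 ∨ 2*store(buf, acc + 2, e + 3)[acc + 2] ≠ -12) ∧ tab[3] + 4*store(buf, acc + 2, e + 3)[acc + 2] ≠ store(buf, acc + 2, e + 3)[2*store(buf, acc + 2, e + 3)[acc + 2] + 7] - 12 ∧ 3*store(buf, acc + 2, e + 3)[0] ≥ 8*store(buf, acc + 2, e + 3)[acc + 2] + acc + 17
Answer: WP = (2*store(buf, acc + 2, e + 3)[acc + 2] ≤ -19 ∨ 2*store(buf, acc + 2, e + 3)[acc + 2] ≠ -12) ∧ tab[3] + 4*store(buf, acc + 2, e + 3)[acc + 2] ≠ store(buf, acc + 2, e + 3)[2*store(buf, acc + 2, e + 3)[acc + 2] + 7] - 12 ∧ 3*store(buf, acc + 2, e + 3)[0] ≥ 8*store(buf, acc + 2, e + 3)[acc + 2] + acc + 17


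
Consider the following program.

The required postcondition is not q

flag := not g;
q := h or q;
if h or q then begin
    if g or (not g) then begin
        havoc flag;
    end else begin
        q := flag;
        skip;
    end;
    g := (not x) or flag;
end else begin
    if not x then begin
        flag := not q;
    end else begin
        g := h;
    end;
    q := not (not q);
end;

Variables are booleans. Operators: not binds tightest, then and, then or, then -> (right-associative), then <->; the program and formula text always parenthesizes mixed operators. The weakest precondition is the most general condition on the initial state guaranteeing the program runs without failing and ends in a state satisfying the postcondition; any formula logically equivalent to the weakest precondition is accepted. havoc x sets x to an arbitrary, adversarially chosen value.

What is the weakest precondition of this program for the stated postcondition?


Working backward. After the program, not q must hold.
Then branch requires not q; else branch requires ((not x) -> (not q)) and (x -> (not q)).
Before the if: ((h or q) -> (not q)) and ((not (h or q)) -> (((not x) -> (not q)) and (x -> (not q))))
Before q := h or q: ((h or q) -> (not (h or q))) and ((not (h or q)) -> (((not x) -> (not (h or q))) and (x -> (not (h or q)))))
Before flag := not g: ((h or q) -> (not (h or q))) and ((not (h or q)) -> (((not x) -> (not (h or q))) and (x -> (not (h or q)))))
Answer: WP = ((h or q) -> (not (h or q))) and ((not (h or q)) -> (((not x) -> (not (h or q))) and (x -> (not (h or q)))))


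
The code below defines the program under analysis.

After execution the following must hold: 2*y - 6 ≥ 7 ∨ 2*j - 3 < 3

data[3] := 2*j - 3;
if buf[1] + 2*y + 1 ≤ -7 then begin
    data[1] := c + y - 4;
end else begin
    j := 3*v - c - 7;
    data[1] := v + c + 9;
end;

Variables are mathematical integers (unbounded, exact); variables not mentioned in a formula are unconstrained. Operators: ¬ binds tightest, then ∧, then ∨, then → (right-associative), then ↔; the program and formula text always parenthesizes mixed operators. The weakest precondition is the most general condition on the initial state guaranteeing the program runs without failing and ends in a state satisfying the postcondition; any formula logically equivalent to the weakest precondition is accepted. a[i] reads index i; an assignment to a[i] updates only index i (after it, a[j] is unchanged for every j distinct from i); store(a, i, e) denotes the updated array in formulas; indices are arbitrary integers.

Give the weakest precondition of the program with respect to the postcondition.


Working backward. After the program, the postcondition 2*y - 6 ≥ 7 ∨ 2*j - 3 < 3 must hold; in canonical form it is 2*y ≥ 13 ∨ 2*j < 6.
Then branch requires 2*y ≥ 13 ∨ 2*j < 6; else branch requires 2*y ≥ 13 ∨ 6*v < 2*c + 20.
Before the if: (buf[1] + 2*y ≤ -8 → (2*y ≥ 13 ∨ 2*j < 6)) ∧ ((¬(buf[1] + 2*y ≤ -8)) → (2*y ≥ 13 ∨ 6*v < 2*c + 20))
Before data[3] := 2*j - 3: (buf[1] + 2*y ≤ -8 → (2*y ≥ 13 ∨ 2*j < 6)) ∧ ((¬(buf[1] + 2*y ≤ -8)) → (2*y ≥ 13 ∨ 6*v < 2*c + 20))
Answer: WP = (buf[1] + 2*y ≤ -8 → (2*y ≥ 13 ∨ 2*j < 6)) ∧ ((¬(buf[1] + 2*y ≤ -8)) → (2*y ≥ 13 ∨ 6*v < 2*c + 20))


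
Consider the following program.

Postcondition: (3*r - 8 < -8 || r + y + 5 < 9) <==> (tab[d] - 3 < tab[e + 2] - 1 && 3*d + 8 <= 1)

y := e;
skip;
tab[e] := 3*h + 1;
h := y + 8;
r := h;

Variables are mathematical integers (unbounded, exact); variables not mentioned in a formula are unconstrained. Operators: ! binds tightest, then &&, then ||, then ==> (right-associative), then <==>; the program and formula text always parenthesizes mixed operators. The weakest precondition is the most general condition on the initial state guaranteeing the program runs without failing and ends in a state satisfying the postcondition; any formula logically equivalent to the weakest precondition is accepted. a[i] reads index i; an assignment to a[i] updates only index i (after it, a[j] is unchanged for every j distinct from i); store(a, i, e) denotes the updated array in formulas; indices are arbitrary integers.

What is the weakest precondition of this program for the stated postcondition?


Working backward. After the program, the postcondition (3*r - 8 < -8 || r + y + 5 < 9) <==> (tab[d] - 3 < tab[e + 2] - 1 && 3*d + 8 <= 1) must hold; in canonical form it is (3*r < 0 || r + y < 4) <==> (tab[d] < tab[e + 2] + 2 && 3*d <= -7).
Before r := h: (3*h < 0 || h + y < 4) <==> (tab[d] < tab[e + 2] + 2 && 3*d <= -7)
Before h := y + 8: (3*y < -24 || 2*y < -4) <==> (tab[d] < tab[e + 2] + 2 && 3*d <= -7)
Before tab[e] := 3*h + 1: (3*y < -24 || 2*y < -4) <==> (store(tab, e, 3*h + 1)[d] < store(tab, e, 3*h + 1)[e + 2] + 2 && 3*d <= -7)
Before skip: (3*y < -24 || 2*y < -4) <==> (store(tab, e, 3*h + 1)[d] < store(tab, e, 3*h + 1)[e + 2] + 2 && 3*d <= -7)
Before y := e: (3*e < -24 || 2*e < -4) <==> (store(tab, e, 3*h + 1)[d] < store(tab, e, 3*h + 1)[e + 2] + 2 && 3*d <= -7)
Answer: WP = (3*e < -24 || 2*e < -4) <==> (store(tab, e, 3*h + 1)[d] < store(tab, e, 3*h + 1)[e + 2] + 2 && 3*d <= -7)


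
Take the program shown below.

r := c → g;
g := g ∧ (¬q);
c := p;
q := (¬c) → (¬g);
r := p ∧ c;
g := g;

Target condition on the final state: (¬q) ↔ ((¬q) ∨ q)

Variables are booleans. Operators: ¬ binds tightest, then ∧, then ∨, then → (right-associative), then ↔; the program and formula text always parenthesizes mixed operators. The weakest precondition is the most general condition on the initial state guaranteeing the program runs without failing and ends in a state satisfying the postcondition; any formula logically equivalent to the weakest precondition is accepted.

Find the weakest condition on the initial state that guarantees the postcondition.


Working backward. After the program, the postcondition (¬q) ↔ ((¬q) ∨ q) must hold; in canonical form it is ¬q.
Before g := g: ¬q
Before r := p ∧ c: ¬q
Before q := (¬c) → (¬g): ¬((¬c) → (¬g))
Before c := p: ¬((¬p) → (¬g))
Before g := g ∧ (¬q): ¬((¬p) → (¬(g ∧ (¬q))))
Before r := c → g: ¬((¬p) → (¬(g ∧ (¬q))))
Answer: WP = ¬((¬p) → (¬(g ∧ (¬q))))


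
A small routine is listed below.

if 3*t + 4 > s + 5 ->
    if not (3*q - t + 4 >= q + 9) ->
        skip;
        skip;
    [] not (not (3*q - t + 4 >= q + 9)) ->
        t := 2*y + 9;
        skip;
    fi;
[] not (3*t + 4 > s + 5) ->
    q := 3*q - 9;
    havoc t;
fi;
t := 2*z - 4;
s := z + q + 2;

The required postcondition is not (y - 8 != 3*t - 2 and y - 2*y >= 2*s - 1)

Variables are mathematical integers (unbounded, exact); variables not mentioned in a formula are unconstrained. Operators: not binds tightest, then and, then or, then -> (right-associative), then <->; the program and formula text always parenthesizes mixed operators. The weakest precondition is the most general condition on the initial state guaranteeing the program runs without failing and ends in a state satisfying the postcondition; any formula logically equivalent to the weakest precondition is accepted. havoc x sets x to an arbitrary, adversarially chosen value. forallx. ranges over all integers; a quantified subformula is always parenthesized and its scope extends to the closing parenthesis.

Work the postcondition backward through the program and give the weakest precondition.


Working backward. After the program, the postcondition not (y - 8 != 3*t - 2 and y - 2*y >= 2*s - 1) must hold; in canonical form it is not (y != 3*t + 6 and 2*s + y <= 1).
Before s := z + q + 2: not (y != 3*t + 6 and 2*q + y + 2*z <= -3)
Before t := 2*z - 4: not (y != 6*z - 6 and 2*q + y + 2*z <= -3)
Then branch requires ((not (2*q >= t + 5)) -> (not (y != 6*z - 6 and 2*q + y + 2*z <= -3))) and (2*q >= t + 5 -> (not (y != 6*z - 6 and 2*q + y + 2*z <= -3))); else branch requires not (y != 6*z - 6 and 6*q + y + 2*z <= 15).
Before the if: (3*t > s + 1 -> (((not (2*q >= t + 5)) -> (not (y != 6*z - 6 and 2*q + y + 2*z <= -3))) and (2*q >= t + 5 -> (not (y != 6*z - 6 and 2*q + y + 2*z <= -3))))) and ((not (3*t > s + 1)) -> (not (y != 6*z - 6 and 6*q + y + 2*z <= 15)))
Answer: WP = (3*t > s + 1 -> (((not (2*q >= t + 5)) -> (not (y != 6*z - 6 and 2*q + y + 2*z <= -3))) and (2*q >= t + 5 -> (not (y != 6*z - 6 and 2*q + y + 2*z <= -3))))) and ((not (3*t > s + 1)) -> (not (y != 6*z - 6 and 6*q + y + 2*z <= 15)))


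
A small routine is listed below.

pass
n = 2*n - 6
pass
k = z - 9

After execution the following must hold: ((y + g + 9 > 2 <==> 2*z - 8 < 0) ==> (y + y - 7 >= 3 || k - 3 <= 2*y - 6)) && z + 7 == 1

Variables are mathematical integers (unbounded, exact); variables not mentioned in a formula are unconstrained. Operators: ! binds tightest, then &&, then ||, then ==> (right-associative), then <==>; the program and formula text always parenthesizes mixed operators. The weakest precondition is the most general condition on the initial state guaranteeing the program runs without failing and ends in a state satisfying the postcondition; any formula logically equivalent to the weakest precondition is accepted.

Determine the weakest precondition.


Working backward. After the program, the postcondition ((y + g + 9 > 2 <==> 2*z - 8 < 0) ==> (y + y - 7 >= 3 || k - 3 <= 2*y - 6)) && z + 7 == 1 must hold; in canonical form it is ((g + y > -7 <==> 2*z < 8) ==> (2*y >= 10 || k <= 2*y - 3)) && z == -6.
Before k := z - 9: ((g + y > -7 <==> 2*z < 8) ==> (2*y >= 10 || z <= 2*y + 6)) && z == -6
Before skip: ((g + y > -7 <==> 2*z < 8) ==> (2*y >= 10 || z <= 2*y + 6)) && z == -6
Before n := 2*n - 6: ((g + y > -7 <==> 2*z < 8) ==> (2*y >= 10 || z <= 2*y + 6)) && z == -6
Before skip: ((g + y > -7 <==> 2*z < 8) ==> (2*y >= 10 || z <= 2*y + 6)) && z == -6
Answer: WP = ((g + y > -7 <==> 2*z < 8) ==> (2*y >= 10 || z <= 2*y + 6)) && z == -6


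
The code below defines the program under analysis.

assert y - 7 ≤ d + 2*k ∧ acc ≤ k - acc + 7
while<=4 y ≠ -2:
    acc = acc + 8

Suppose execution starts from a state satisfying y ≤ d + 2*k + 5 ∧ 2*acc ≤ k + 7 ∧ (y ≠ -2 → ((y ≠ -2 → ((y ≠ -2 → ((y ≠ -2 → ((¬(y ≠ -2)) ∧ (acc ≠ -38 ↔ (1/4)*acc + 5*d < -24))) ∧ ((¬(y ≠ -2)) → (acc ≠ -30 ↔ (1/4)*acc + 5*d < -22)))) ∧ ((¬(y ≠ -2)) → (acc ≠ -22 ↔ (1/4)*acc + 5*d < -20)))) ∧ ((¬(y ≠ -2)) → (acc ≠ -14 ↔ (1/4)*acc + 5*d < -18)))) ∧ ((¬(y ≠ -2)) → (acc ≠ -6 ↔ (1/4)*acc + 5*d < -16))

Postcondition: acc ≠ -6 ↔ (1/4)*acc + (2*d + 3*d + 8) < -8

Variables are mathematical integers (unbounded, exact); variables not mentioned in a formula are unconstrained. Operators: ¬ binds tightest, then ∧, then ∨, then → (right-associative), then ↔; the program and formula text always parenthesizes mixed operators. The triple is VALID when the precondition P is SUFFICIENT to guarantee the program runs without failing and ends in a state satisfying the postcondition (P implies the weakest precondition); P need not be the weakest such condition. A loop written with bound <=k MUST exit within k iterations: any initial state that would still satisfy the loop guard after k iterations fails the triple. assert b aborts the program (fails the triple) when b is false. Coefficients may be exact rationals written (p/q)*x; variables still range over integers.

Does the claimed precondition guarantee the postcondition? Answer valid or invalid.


Working backward. After the program, the postcondition acc ≠ -6 ↔ (1/4)*acc + (2*d + 3*d + 8) < -8 must hold; in canonical form it is acc ≠ -6 ↔ (1/4)*acc + 5*d < -16.
Before the loop (bound <=4), unroll the exhaustion recursion (WP_0 = exit-now case; WP_j = one more guarded iteration, up to j = 4):
  WP_0: (¬(y ≠ -2)) ∧ (acc ≠ -6 ↔ (1/4)*acc + 5*d < -16)
  WP_1: (y ≠ -2 → ((¬(y ≠ -2)) ∧ (acc ≠ -14 ↔ (1/4)*acc + 5*d < -18))) ∧ ((¬(y ≠ -2)) → (acc ≠ -6 ↔ (1/4)*acc + 5*d < -16))
  WP_2: (y ≠ -2 → ((y ≠ -2 → ((¬(y ≠ -2)) ∧ (acc ≠ -22 ↔ (1/4)*acc + 5*d < -20))) ∧ ((¬(y ≠ -2)) → (acc ≠ -14 ↔ (1/4)*acc + 5*d < -18)))) ∧ ((¬(y ≠ -2)) → (acc ≠ -6 ↔ (1/4)*acc + 5*d < -16))
  WP_3: (y ≠ -2 → ((y ≠ -2 → ((y ≠ -2 → ((¬(y ≠ -2)) ∧ (acc ≠ -30 ↔ (1/4)*acc + 5*d < -22))) ∧ ((¬(y ≠ -2)) → (acc ≠ -22 ↔ (1/4)*acc + 5*d < -20)))) ∧ ((¬(y ≠ -2)) → (acc ≠ -14 ↔ (1/4)*acc + 5*d < -18)))) ∧ ((¬(y ≠ -2)) → (acc ≠ -6 ↔ (1/4)*acc + 5*d < -16))
  WP_4: (y ≠ -2 → ((y ≠ -2 → ((y ≠ -2 → ((y ≠ -2 → ((¬(y ≠ -2)) ∧ (acc ≠ -38 ↔ (1/4)*acc + 5*d < -24))) ∧ ((¬(y ≠ -2)) → (acc ≠ -30 ↔ (1/4)*acc + 5*d < -22)))) ∧ ((¬(y ≠ -2)) → (acc ≠ -22 ↔ (1/4)*acc + 5*d < -20)))) ∧ ((¬(y ≠ -2)) → (acc ≠ -14 ↔ (1/4)*acc + 5*d < -18)))) ∧ ((¬(y ≠ -2)) → (acc ≠ -6 ↔ (1/4)*acc + 5*d < -16))
So before the loop: (y ≠ -2 → ((y ≠ -2 → ((y ≠ -2 → ((y ≠ -2 → ((¬(y ≠ -2)) ∧ (acc ≠ -38 ↔ (1/4)*acc + 5*d < -24))) ∧ ((¬(y ≠ -2)) → (acc ≠ -30 ↔ (1/4)*acc + 5*d < -22)))) ∧ ((¬(y ≠ -2)) → (acc ≠ -22 ↔ (1/4)*acc + 5*d < -20)))) ∧ ((¬(y ≠ -2)) → (acc ≠ -14 ↔ (1/4)*acc + 5*d < -18)))) ∧ ((¬(y ≠ -2)) → (acc ≠ -6 ↔ (1/4)*acc + 5*d < -16))
Before assert y - 7 ≤ d + 2*k ∧ acc ≤ k - acc + 7: y ≤ d + 2*k + 7 ∧ 2*acc ≤ k + 7 ∧ (y ≠ -2 → ((y ≠ -2 → ((y ≠ -2 → ((y ≠ -2 → ((¬(y ≠ -2)) ∧ (acc ≠ -38 ↔ (1/4)*acc + 5*d < -24))) ∧ ((¬(y ≠ -2)) → (acc ≠ -30 ↔ (1/4)*acc + 5*d < -22)))) ∧ ((¬(y ≠ -2)) → (acc ≠ -22 ↔ (1/4)*acc + 5*d < -20)))) ∧ ((¬(y ≠ -2)) → (acc ≠ -14 ↔ (1/4)*acc + 5*d < -18)))) ∧ ((¬(y ≠ -2)) → (acc ≠ -6 ↔ (1/4)*acc + 5*d < -16))
The weakest precondition is y ≤ d + 2*k + 7 ∧ 2*acc ≤ k + 7 ∧ (y ≠ -2 → ((y ≠ -2 → ((y ≠ -2 → ((y ≠ -2 → ((¬(y ≠ -2)) ∧ (acc ≠ -38 ↔ (1/4)*acc + 5*d < -24))) ∧ ((¬(y ≠ -2)) → (acc ≠ -30 ↔ (1/4)*acc + 5*d < -22)))) ∧ ((¬(y ≠ -2)) → (acc ≠ -22 ↔ (1/4)*acc + 5*d < -20)))) ∧ ((¬(y ≠ -2)) → (acc ≠ -14 ↔ (1/4)*acc + 5*d < -18)))) ∧ ((¬(y ≠ -2)) → (acc ≠ -6 ↔ (1/4)*acc + 5*d < -16)).
Check whether y ≤ d + 2*k + 5 ∧ 2*acc ≤ k + 7 ∧ (y ≠ -2 → ((y ≠ -2 → ((y ≠ -2 → ((y ≠ -2 → ((¬(y ≠ -2)) ∧ (acc ≠ -38 ↔ (1/4)*acc + 5*d < -24))) ∧ ((¬(y ≠ -2)) → (acc ≠ -30 ↔ (1/4)*acc + 5*d < -22)))) ∧ ((¬(y ≠ -2)) → (acc ≠ -22 ↔ (1/4)*acc + 5*d < -20)))) ∧ ((¬(y ≠ -2)) → (acc ≠ -14 ↔ (1/4)*acc + 5*d < -18)))) ∧ ((¬(y ≠ -2)) → (acc ≠ -6 ↔ (1/4)*acc + 5*d < -16)) implies it.
Every state satisfying the precondition satisfies the weakest precondition: the implication holds.
Answer: valid


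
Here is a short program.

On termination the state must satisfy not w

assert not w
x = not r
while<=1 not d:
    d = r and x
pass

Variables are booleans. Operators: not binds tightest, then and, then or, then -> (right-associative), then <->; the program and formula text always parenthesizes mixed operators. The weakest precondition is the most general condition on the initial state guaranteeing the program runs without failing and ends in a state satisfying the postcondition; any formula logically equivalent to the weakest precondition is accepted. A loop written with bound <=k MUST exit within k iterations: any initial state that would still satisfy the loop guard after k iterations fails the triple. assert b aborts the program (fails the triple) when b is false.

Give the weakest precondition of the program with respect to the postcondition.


Working backward. After the program, not w must hold.
Before skip: not w
Before the loop (bound <=1), unroll the exhaustion recursion (WP_0 = exit-now case; WP_j = one more guarded iteration, up to j = 1):
  WP_0: d and (not w)
  WP_1: ((not d) -> (r and x and (not w))) and (d -> (not w))
So before the loop: ((not d) -> (r and x and (not w))) and (d -> (not w))
Before x := not r: d and (d -> (not w))
Before assert not w: (not w) and d and (d -> (not w))
Answer: WP = (not w) and d and (d -> (not w))


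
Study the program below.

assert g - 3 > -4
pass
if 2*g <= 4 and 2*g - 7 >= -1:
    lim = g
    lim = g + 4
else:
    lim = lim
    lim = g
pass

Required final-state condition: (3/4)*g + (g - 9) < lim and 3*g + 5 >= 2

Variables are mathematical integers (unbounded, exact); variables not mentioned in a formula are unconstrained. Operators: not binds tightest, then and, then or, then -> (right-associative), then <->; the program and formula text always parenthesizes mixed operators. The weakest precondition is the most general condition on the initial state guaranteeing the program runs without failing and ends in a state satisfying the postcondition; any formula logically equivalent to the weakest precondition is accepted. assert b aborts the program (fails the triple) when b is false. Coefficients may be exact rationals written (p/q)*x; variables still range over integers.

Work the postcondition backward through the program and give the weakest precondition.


Working backward. After the program, the postcondition (3/4)*g + (g - 9) < lim and 3*g + 5 >= 2 must hold; in canonical form it is (7/4)*g < lim + 9 and 3*g >= -3.
Before skip: (7/4)*g < lim + 9 and 3*g >= -3
Then branch requires (3/4)*g < 13 and 3*g >= -3; else branch requires (3/4)*g < 9 and 3*g >= -3.
Before the if: ((2*g <= 4 and 2*g >= 6) -> ((3/4)*g < 13 and 3*g >= -3)) and ((not (2*g <= 4 and 2*g >= 6)) -> ((3/4)*g < 9 and 3*g >= -3))
Before skip: ((2*g <= 4 and 2*g >= 6) -> ((3/4)*g < 13 and 3*g >= -3)) and ((not (2*g <= 4 and 2*g >= 6)) -> ((3/4)*g < 9 and 3*g >= -3))
Before assert g - 3 > -4: g > -1 and ((2*g <= 4 and 2*g >= 6) -> ((3/4)*g < 13 and 3*g >= -3)) and ((not (2*g <= 4 and 2*g >= 6)) -> ((3/4)*g < 9 and 3*g >= -3))
Answer: WP = g > -1 and ((2*g <= 4 and 2*g >= 6) -> ((3/4)*g < 13 and 3*g >= -3)) and ((not (2*g <= 4 and 2*g >= 6)) -> ((3/4)*g < 9 and 3*g >= -3))


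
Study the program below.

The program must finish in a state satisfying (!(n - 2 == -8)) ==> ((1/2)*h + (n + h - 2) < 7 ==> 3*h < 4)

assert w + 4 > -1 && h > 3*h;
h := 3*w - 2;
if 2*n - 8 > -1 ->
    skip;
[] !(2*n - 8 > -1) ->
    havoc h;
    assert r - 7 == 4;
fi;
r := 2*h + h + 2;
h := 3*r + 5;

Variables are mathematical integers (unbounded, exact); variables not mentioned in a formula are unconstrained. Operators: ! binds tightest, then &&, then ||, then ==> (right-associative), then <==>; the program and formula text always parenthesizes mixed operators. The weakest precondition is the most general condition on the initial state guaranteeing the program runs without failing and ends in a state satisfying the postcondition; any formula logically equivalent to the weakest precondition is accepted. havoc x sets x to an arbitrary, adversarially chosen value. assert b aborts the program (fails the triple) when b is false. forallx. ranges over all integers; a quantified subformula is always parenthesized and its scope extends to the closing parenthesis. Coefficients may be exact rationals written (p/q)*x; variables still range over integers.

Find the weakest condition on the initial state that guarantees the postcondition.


Working backward. After the program, the postcondition (!(n - 2 == -8)) ==> ((1/2)*h + (n + h - 2) < 7 ==> 3*h < 4) must hold; in canonical form it is (!(n == -6)) ==> ((3/2)*h + n < 9 ==> 3*h < 4).
Before h := 3*r + 5: (!(n == -6)) ==> (n + (9/2)*r < 3/2 ==> 9*r < -11)
Before r := 2*h + h + 2: (!(n == -6)) ==> ((27/2)*h + n < -15/2 ==> 27*h < -29)
Then branch requires (!(n == -6)) ==> ((27/2)*h + n < -15/2 ==> 27*h < -29); else branch requires forall h_1. (r == 11 && ((!(n == -6)) ==> ((27/2)*h_1 + n < -15/2 ==> 27*h_1 < -29))).
Before the if: (2*n > 7 ==> ((!(n == -6)) ==> ((27/2)*h + n < -15/2 ==> 27*h < -29))) && ((!(2*n > 7)) ==> (forall h_1. (r == 11 && ((!(n == -6)) ==> ((27/2)*h_1 + n < -15/2 ==> 27*h_1 < -29)))))
Before h := 3*w - 2: (2*n > 7 ==> ((!(n == -6)) ==> (n + (81/2)*w < 39/2 ==> 81*w < 25))) && ((!(2*n > 7)) ==> (forall h_1. (r == 11 && ((!(n == -6)) ==> ((27/2)*h_1 + n < -15/2 ==> 27*h_1 < -29)))))
Before assert w + 4 > -1 && h > 3*h: w > -5 && 2*h < 0 && (2*n > 7 ==> ((!(n == -6)) ==> (n + (81/2)*w < 39/2 ==> 81*w < 25))) && ((!(2*n > 7)) ==> (forall h_1. (r == 11 && ((!(n == -6)) ==> ((27/2)*h_1 + n < -15/2 ==> 27*h_1 < -29)))))
Answer: WP = w > -5 && 2*h < 0 && (2*n > 7 ==> ((!(n == -6)) ==> (n + (81/2)*w < 39/2 ==> 81*w < 25))) && ((!(2*n > 7)) ==> (forall h_1. (r == 11 && ((!(n == -6)) ==> ((27/2)*h_1 + n < -15/2 ==> 27*h_1 < -29)))))
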